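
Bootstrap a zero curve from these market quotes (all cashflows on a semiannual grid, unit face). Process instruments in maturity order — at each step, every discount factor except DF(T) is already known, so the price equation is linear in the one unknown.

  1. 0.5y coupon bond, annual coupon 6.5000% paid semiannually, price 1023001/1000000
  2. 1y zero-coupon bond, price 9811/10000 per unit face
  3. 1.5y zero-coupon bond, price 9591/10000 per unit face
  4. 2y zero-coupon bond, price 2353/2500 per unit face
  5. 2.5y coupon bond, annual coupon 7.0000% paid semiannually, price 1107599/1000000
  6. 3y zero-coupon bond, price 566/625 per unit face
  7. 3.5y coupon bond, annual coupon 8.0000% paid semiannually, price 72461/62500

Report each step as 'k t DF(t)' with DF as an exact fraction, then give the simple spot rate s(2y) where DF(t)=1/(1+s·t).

step 1 [0.5y] bond c/2=13/400: DF=(1023001/1000000 − 13/400·(0))/(1+13/400) = 2477/2500 ≈ 0.990800
step 2 [1y] zero: DF = P = 9811/10000 ≈ 0.981100
step 3 [1.5y] zero: DF = P = 9591/10000 ≈ 0.959100
step 4 [2y] zero: DF = P = 2353/2500 ≈ 0.941200
step 5 [2.5y] bond c/2=7/200: DF=(1107599/1000000 − 7/200·(0.990800+0.981100+0.959100+0.941200))/(1+7/200) = 587/625 ≈ 0.939200
step 6 [3y] zero: DF = P = 566/625 ≈ 0.905600
step 7 [3.5y] bond c/2=1/25: DF=(72461/62500 − 1/25·(0.990800+0.981100+0.959100+0.941200+0.939200+0.905600))/(1+1/25) = 8949/10000 ≈ 0.894900

1 1/2 2477/2500
2 1 9811/10000
3 3/2 9591/10000
4 2 2353/2500
5 5/2 587/625
6 3 566/625
7 7/2 8949/10000
s(2y) = (1/(2353/2500) − 1)/(2) = 147/4706 ≈ 3.1237%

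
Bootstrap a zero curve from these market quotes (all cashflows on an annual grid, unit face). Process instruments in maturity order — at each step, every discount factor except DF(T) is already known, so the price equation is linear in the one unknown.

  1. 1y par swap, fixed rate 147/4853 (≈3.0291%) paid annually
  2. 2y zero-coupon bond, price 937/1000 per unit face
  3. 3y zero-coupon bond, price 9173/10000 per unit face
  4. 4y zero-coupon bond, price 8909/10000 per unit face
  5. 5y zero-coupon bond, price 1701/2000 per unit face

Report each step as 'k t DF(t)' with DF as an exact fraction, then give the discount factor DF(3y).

step 1 [1y] swap r/1=147/4853: DF=(1 − 147/4853·(0))/(1+147/4853) = 4853/5000 ≈ 0.970600
step 2 [2y] zero: DF = P = 937/1000 ≈ 0.937000
step 3 [3y] zero: DF = P = 9173/10000 ≈ 0.917300
step 4 [4y] zero: DF = P = 8909/10000 ≈ 0.890900
step 5 [5y] zero: DF = P = 1701/2000 ≈ 0.850500

1 1 4853/5000
2 2 937/1000
3 3 9173/10000
4 4 8909/10000
5 5 1701/2000
DF(3y) = 9173/10000 ≈ 0.917300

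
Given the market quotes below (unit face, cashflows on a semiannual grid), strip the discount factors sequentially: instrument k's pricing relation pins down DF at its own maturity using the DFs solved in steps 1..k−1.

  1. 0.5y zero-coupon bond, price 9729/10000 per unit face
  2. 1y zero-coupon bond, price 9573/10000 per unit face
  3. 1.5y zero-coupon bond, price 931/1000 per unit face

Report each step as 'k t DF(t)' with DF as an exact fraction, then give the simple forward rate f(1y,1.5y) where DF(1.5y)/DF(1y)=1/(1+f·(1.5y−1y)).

1 1/2 9729/10000
2 1 9573/10000
3 3/2 931/1000
f(1y,1.5y) = ((9573/10000)/(931/1000) − 1)/(1/2) = 263/4655 ≈ 5.6498%

step 1 [0.5y] zero: DF = P = 9729/10000 ≈ 0.972900
step 2 [1y] zero: DF = P = 9573/10000 ≈ 0.957300
step 3 [1.5y] zero: DF = P = 931/1000 ≈ 0.931000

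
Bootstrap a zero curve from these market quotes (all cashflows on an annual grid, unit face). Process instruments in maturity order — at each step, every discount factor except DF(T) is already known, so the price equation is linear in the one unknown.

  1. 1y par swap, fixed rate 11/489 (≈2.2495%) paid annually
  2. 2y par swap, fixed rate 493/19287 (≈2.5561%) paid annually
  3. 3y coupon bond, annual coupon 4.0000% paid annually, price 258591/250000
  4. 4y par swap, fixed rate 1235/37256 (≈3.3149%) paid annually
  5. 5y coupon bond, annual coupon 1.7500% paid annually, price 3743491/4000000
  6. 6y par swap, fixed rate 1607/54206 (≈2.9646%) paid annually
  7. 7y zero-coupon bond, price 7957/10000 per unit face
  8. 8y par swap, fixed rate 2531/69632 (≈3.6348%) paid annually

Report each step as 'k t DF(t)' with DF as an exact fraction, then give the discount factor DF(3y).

step 1 [1y] swap r/1=11/489: DF=(1 − 11/489·(0))/(1+11/489) = 489/500 ≈ 0.978000
step 2 [2y] swap r/1=493/19287: DF=(1 − 493/19287·(0.978000))/(1+493/19287) = 9507/10000 ≈ 0.950700
step 3 [3y] bond c/1=1/25: DF=(258591/250000 − 1/25·(0.978000+0.950700))/(1+1/25) = 2301/2500 ≈ 0.920400
step 4 [4y] swap r/1=1235/37256: DF=(1 − 1235/37256·(0.978000+0.950700+0.920400))/(1+1235/37256) = 1753/2000 ≈ 0.876500
step 5 [5y] bond c/1=7/400: DF=(3743491/4000000 − 7/400·(0.978000+0.950700+0.920400+0.876500))/(1+7/400) = 8557/10000 ≈ 0.855700
step 6 [6y] swap r/1=1607/54206: DF=(1 − 1607/54206·(0.978000+0.950700+0.920400+0.876500+0.855700))/(1+1607/54206) = 8393/10000 ≈ 0.839300
step 7 [7y] zero: DF = P = 7957/10000 ≈ 0.795700
step 8 [8y] swap r/1=2531/69632: DF=(1 − 2531/69632·(0.978000+0.950700+0.920400+0.876500+0.855700+0.839300+0.795700))/(1+2531/69632) = 7469/10000 ≈ 0.746900

1 1 489/500
2 2 9507/10000
3 3 2301/2500
4 4 1753/2000
5 5 8557/10000
6 6 8393/10000
7 7 7957/10000
8 8 7469/10000
DF(3y) = 2301/2500 ≈ 0.920400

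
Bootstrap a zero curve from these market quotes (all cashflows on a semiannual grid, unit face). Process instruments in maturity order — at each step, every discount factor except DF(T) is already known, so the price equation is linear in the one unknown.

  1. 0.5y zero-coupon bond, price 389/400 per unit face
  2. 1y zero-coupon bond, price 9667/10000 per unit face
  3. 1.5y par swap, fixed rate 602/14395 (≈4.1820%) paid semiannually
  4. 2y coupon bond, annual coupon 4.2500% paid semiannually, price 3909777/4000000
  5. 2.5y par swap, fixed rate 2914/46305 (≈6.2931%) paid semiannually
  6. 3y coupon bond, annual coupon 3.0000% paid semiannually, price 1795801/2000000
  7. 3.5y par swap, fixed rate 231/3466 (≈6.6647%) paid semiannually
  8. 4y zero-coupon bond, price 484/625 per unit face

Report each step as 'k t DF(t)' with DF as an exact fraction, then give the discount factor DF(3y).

1 1/2 389/400
2 1 9667/10000
3 3/2 4699/5000
4 2 2243/2500
5 5/2 8543/10000
6 3 4081/5000
7 7/2 7921/10000
8 4 484/625
DF(3y) = 4081/5000 ≈ 0.816200

step 1 [0.5y] zero: DF = P = 389/400 ≈ 0.972500
step 2 [1y] zero: DF = P = 9667/10000 ≈ 0.966700
step 3 [1.5y] swap r/2=301/14395: DF=(1 − 301/14395·(0.972500+0.966700))/(1+301/14395) = 4699/5000 ≈ 0.939800
step 4 [2y] bond c/2=17/800: DF=(3909777/4000000 − 17/800·(0.972500+0.966700+0.939800))/(1+17/800) = 2243/2500 ≈ 0.897200
step 5 [2.5y] swap r/2=1457/46305: DF=(1 − 1457/46305·(0.972500+0.966700+0.939800+0.897200))/(1+1457/46305) = 8543/10000 ≈ 0.854300
step 6 [3y] bond c/2=3/200: DF=(1795801/2000000 − 3/200·(0.972500+0.966700+0.939800+0.897200+0.854300))/(1+3/200) = 4081/5000 ≈ 0.816200
step 7 [3.5y] swap r/2=231/6932: DF=(1 − 231/6932·(0.972500+0.966700+0.939800+0.897200+0.854300+0.816200))/(1+231/6932) = 7921/10000 ≈ 0.792100
step 8 [4y] zero: DF = P = 484/625 ≈ 0.774400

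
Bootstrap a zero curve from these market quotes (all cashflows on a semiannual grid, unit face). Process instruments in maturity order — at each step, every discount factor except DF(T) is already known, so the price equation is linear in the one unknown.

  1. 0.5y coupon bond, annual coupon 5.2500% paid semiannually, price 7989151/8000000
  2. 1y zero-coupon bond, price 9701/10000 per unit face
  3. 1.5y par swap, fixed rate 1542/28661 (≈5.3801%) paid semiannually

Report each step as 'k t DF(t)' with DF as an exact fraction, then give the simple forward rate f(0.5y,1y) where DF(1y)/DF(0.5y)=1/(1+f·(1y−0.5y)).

step 1 [0.5y] bond c/2=21/800: DF=(7989151/8000000 − 21/800·(0))/(1+21/800) = 9731/10000 ≈ 0.973100
step 2 [1y] zero: DF = P = 9701/10000 ≈ 0.970100
step 3 [1.5y] swap r/2=771/28661: DF=(1 − 771/28661·(0.973100+0.970100))/(1+771/28661) = 9229/10000 ≈ 0.922900

1 1/2 9731/10000
2 1 9701/10000
3 3/2 9229/10000
f(0.5y,1y) = ((9731/10000)/(9701/10000) − 1)/(1/2) = 60/9701 ≈ 0.6185%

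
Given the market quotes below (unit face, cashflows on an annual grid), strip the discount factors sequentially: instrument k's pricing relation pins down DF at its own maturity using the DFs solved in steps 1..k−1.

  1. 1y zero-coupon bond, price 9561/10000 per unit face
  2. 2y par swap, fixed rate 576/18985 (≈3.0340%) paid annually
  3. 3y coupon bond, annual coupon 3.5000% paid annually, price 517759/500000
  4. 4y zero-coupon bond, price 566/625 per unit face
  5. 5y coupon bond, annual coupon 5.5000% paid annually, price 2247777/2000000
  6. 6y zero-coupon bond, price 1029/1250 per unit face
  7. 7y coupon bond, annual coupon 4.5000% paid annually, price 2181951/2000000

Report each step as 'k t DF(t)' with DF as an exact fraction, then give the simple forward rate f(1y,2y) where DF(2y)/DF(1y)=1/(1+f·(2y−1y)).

1 1 9561/10000
2 2 589/625
3 3 9363/10000
4 4 566/625
5 5 8703/10000
6 6 1029/1250
7 7 81/100
f(1y,2y) = ((9561/10000)/(589/625) − 1)/(1) = 137/9424 ≈ 1.4537%

step 1 [1y] zero: DF = P = 9561/10000 ≈ 0.956100
step 2 [2y] swap r/1=576/18985: DF=(1 − 576/18985·(0.956100))/(1+576/18985) = 589/625 ≈ 0.942400
step 3 [3y] bond c/1=7/200: DF=(517759/500000 − 7/200·(0.956100+0.942400))/(1+7/200) = 9363/10000 ≈ 0.936300
step 4 [4y] zero: DF = P = 566/625 ≈ 0.905600
step 5 [5y] bond c/1=11/200: DF=(2247777/2000000 − 11/200·(0.956100+0.942400+0.936300+0.905600))/(1+11/200) = 8703/10000 ≈ 0.870300
step 6 [6y] zero: DF = P = 1029/1250 ≈ 0.823200
step 7 [7y] bond c/1=9/200: DF=(2181951/2000000 − 9/200·(0.956100+0.942400+0.936300+0.905600+0.870300+0.823200))/(1+9/200) = 81/100 ≈ 0.810000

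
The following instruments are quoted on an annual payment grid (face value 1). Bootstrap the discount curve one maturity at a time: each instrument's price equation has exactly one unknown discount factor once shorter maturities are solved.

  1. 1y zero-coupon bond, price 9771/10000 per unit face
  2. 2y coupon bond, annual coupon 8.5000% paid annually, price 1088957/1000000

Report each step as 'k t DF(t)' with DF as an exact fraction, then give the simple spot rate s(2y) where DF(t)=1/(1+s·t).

step 1 [1y] zero: DF = P = 9771/10000 ≈ 0.977100
step 2 [2y] bond c/1=17/200: DF=(1088957/1000000 − 17/200·(0.977100))/(1+17/200) = 9271/10000 ≈ 0.927100

1 1 9771/10000
2 2 9271/10000
s(2y) = (1/(9271/10000) − 1)/(2) = 729/18542 ≈ 3.9316%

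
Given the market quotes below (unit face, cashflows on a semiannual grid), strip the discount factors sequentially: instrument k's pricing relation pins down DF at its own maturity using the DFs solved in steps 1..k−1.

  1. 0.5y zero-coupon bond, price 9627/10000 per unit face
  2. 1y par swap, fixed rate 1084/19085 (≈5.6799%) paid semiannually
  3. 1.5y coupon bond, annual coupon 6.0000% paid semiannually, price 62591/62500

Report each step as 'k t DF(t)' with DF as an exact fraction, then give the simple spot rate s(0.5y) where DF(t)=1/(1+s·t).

step 1 [0.5y] zero: DF = P = 9627/10000 ≈ 0.962700
step 2 [1y] swap r/2=542/19085: DF=(1 − 542/19085·(0.962700))/(1+542/19085) = 4729/5000 ≈ 0.945800
step 3 [1.5y] bond c/2=3/100: DF=(62591/62500 − 3/100·(0.962700+0.945800))/(1+3/100) = 9167/10000 ≈ 0.916700

1 1/2 9627/10000
2 1 4729/5000
3 3/2 9167/10000
s(0.5y) = (1/(9627/10000) − 1)/(1/2) = 746/9627 ≈ 7.7490%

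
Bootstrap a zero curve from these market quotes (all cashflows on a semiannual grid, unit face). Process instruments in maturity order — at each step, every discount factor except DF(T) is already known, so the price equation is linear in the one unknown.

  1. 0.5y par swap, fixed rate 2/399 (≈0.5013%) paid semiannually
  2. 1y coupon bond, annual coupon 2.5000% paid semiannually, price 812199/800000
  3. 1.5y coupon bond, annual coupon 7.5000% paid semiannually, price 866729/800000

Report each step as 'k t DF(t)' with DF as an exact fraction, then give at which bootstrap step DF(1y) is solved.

step 1 [0.5y] swap r/2=1/399: DF=(1 − 1/399·(0))/(1+1/399) = 399/400 ≈ 0.997500
step 2 [1y] bond c/2=1/80: DF=(812199/800000 − 1/80·(0.997500))/(1+1/80) = 619/625 ≈ 0.990400
step 3 [1.5y] bond c/2=3/80: DF=(866729/800000 − 3/80·(0.997500+0.990400))/(1+3/80) = 2431/2500 ≈ 0.972400

1 1/2 399/400
2 1 619/625
3 3/2 2431/2500
DF(1y) is solved at step 2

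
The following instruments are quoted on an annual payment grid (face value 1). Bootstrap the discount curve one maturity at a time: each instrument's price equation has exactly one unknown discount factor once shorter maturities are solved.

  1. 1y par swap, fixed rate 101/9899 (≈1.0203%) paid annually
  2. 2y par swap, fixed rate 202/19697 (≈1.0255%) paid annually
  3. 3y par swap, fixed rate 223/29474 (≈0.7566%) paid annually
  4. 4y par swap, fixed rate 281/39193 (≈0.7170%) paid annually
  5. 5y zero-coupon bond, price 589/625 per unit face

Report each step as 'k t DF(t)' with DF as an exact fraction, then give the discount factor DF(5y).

1 1 9899/10000
2 2 4899/5000
3 3 9777/10000
4 4 9719/10000
5 5 589/625
DF(5y) = 589/625 ≈ 0.942400

step 1 [1y] swap r/1=101/9899: DF=(1 − 101/9899·(0))/(1+101/9899) = 9899/10000 ≈ 0.989900
step 2 [2y] swap r/1=202/19697: DF=(1 − 202/19697·(0.989900))/(1+202/19697) = 4899/5000 ≈ 0.979800
step 3 [3y] swap r/1=223/29474: DF=(1 − 223/29474·(0.989900+0.979800))/(1+223/29474) = 9777/10000 ≈ 0.977700
step 4 [4y] swap r/1=281/39193: DF=(1 − 281/39193·(0.989900+0.979800+0.977700))/(1+281/39193) = 9719/10000 ≈ 0.971900
step 5 [5y] zero: DF = P = 589/625 ≈ 0.942400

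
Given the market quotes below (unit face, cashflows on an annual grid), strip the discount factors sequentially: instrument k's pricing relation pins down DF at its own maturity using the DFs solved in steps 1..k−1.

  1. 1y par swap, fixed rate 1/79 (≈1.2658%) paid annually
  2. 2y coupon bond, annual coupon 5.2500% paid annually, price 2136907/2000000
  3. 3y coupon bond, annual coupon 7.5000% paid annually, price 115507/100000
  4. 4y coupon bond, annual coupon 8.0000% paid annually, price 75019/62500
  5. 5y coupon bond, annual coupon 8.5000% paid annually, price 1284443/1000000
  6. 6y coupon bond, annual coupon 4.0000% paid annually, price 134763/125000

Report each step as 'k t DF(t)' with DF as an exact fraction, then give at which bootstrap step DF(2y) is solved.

step 1 [1y] swap r/1=1/79: DF=(1 − 1/79·(0))/(1+1/79) = 79/80 ≈ 0.987500
step 2 [2y] bond c/1=21/400: DF=(2136907/2000000 − 21/400·(0.987500))/(1+21/400) = 9659/10000 ≈ 0.965900
step 3 [3y] bond c/1=3/40: DF=(115507/100000 − 3/40·(0.987500+0.965900))/(1+3/40) = 4691/5000 ≈ 0.938200
step 4 [4y] bond c/1=2/25: DF=(75019/62500 − 2/25·(0.987500+0.965900+0.938200))/(1+2/25) = 2243/2500 ≈ 0.897200
step 5 [5y] bond c/1=17/200: DF=(1284443/1000000 − 17/200·(0.987500+0.965900+0.938200+0.897200))/(1+17/200) = 887/1000 ≈ 0.887000
step 6 [6y] bond c/1=1/25: DF=(134763/125000 − 1/25·(0.987500+0.965900+0.938200+0.897200+0.887000))/(1+1/25) = 1071/1250 ≈ 0.856800

1 1 79/80
2 2 9659/10000
3 3 4691/5000
4 4 2243/2500
5 5 887/1000
6 6 1071/1250
DF(2y) is solved at step 2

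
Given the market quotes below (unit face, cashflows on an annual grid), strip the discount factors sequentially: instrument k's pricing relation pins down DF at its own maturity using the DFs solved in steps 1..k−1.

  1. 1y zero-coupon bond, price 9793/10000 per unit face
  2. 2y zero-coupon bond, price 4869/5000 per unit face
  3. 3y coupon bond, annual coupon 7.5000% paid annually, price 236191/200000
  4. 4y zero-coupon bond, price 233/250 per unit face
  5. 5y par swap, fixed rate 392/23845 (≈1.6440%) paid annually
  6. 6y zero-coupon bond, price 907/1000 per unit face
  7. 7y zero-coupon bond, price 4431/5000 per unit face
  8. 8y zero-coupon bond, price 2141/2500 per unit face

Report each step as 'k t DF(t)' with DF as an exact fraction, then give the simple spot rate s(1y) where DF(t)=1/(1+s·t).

1 1 9793/10000
2 2 4869/5000
3 3 9623/10000
4 4 233/250
5 5 576/625
6 6 907/1000
7 7 4431/5000
8 8 2141/2500
s(1y) = (1/(9793/10000) − 1)/(1) = 207/9793 ≈ 2.1138%

step 1 [1y] zero: DF = P = 9793/10000 ≈ 0.979300
step 2 [2y] zero: DF = P = 4869/5000 ≈ 0.973800
step 3 [3y] bond c/1=3/40: DF=(236191/200000 − 3/40·(0.979300+0.973800))/(1+3/40) = 9623/10000 ≈ 0.962300
step 4 [4y] zero: DF = P = 233/250 ≈ 0.932000
step 5 [5y] swap r/1=392/23845: DF=(1 − 392/23845·(0.979300+0.973800+0.962300+0.932000))/(1+392/23845) = 576/625 ≈ 0.921600
step 6 [6y] zero: DF = P = 907/1000 ≈ 0.907000
step 7 [7y] zero: DF = P = 4431/5000 ≈ 0.886200
step 8 [8y] zero: DF = P = 2141/2500 ≈ 0.856400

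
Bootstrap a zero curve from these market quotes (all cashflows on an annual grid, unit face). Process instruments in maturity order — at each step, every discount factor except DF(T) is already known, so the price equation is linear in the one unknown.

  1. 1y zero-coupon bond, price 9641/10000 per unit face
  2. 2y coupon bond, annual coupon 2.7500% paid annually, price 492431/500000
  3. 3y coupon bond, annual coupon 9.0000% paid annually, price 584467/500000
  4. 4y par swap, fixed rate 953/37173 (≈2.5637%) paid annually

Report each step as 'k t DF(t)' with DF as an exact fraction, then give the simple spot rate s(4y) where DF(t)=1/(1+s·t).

step 1 [1y] zero: DF = P = 9641/10000 ≈ 0.964100
step 2 [2y] bond c/1=11/400: DF=(492431/500000 − 11/400·(0.964100))/(1+11/400) = 9327/10000 ≈ 0.932700
step 3 [3y] bond c/1=9/100: DF=(584467/500000 − 9/100·(0.964100+0.932700))/(1+9/100) = 4579/5000 ≈ 0.915800
step 4 [4y] swap r/1=953/37173: DF=(1 − 953/37173·(0.964100+0.932700+0.915800))/(1+953/37173) = 9047/10000 ≈ 0.904700

1 1 9641/10000
2 2 9327/10000
3 3 4579/5000
4 4 9047/10000
s(4y) = (1/(9047/10000) − 1)/(4) = 953/36188 ≈ 2.6335%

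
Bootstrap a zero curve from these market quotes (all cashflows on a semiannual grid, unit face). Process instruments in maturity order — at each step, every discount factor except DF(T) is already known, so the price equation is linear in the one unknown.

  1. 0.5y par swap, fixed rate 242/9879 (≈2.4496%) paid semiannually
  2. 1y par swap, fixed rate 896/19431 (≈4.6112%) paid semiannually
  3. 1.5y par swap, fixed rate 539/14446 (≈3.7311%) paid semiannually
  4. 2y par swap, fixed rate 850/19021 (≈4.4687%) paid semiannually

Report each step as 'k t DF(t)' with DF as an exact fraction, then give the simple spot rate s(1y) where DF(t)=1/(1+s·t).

step 1 [0.5y] swap r/2=121/9879: DF=(1 − 121/9879·(0))/(1+121/9879) = 9879/10000 ≈ 0.987900
step 2 [1y] swap r/2=448/19431: DF=(1 − 448/19431·(0.987900))/(1+448/19431) = 597/625 ≈ 0.955200
step 3 [1.5y] swap r/2=539/28892: DF=(1 − 539/28892·(0.987900+0.955200))/(1+539/28892) = 9461/10000 ≈ 0.946100
step 4 [2y] swap r/2=425/19021: DF=(1 − 425/19021·(0.987900+0.955200+0.946100))/(1+425/19021) = 183/200 ≈ 0.915000

1 1/2 9879/10000
2 1 597/625
3 3/2 9461/10000
4 2 183/200
s(1y) = (1/(597/625) − 1)/(1) = 28/597 ≈ 4.6901%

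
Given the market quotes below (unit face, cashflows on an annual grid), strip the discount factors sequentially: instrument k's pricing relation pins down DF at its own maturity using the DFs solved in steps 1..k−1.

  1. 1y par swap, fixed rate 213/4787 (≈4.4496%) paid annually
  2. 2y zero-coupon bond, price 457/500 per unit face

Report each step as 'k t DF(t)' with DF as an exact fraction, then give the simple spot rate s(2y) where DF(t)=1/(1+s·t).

step 1 [1y] swap r/1=213/4787: DF=(1 − 213/4787·(0))/(1+213/4787) = 4787/5000 ≈ 0.957400
step 2 [2y] zero: DF = P = 457/500 ≈ 0.914000

1 1 4787/5000
2 2 457/500
s(2y) = (1/(457/500) − 1)/(2) = 43/914 ≈ 4.7046%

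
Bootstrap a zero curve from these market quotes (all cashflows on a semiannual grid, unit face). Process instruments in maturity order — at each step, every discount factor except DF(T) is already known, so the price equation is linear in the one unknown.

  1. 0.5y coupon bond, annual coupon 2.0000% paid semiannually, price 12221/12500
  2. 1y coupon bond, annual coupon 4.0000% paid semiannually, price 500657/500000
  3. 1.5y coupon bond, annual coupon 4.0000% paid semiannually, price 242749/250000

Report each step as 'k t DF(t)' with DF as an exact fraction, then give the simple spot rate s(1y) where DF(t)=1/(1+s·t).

step 1 [0.5y] bond c/2=1/100: DF=(12221/12500 − 1/100·(0))/(1+1/100) = 121/125 ≈ 0.968000
step 2 [1y] bond c/2=1/50: DF=(500657/500000 − 1/50·(0.968000))/(1+1/50) = 9627/10000 ≈ 0.962700
step 3 [1.5y] bond c/2=1/50: DF=(242749/250000 − 1/50·(0.968000+0.962700))/(1+1/50) = 9141/10000 ≈ 0.914100

1 1/2 121/125
2 1 9627/10000
3 3/2 9141/10000
s(1y) = (1/(9627/10000) − 1)/(1) = 373/9627 ≈ 3.8745%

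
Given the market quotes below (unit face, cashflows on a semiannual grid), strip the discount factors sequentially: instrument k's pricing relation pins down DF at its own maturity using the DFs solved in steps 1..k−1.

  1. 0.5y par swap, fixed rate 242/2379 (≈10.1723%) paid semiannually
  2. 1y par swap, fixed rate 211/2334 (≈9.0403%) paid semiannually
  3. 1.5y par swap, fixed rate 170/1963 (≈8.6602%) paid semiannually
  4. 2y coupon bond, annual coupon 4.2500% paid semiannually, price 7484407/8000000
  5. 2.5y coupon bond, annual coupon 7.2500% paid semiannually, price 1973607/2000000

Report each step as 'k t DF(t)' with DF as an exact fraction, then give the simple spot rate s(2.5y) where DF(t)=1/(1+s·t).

1 1/2 2379/2500
2 1 2289/2500
3 3/2 881/1000
4 2 8589/10000
5 5/2 8261/10000
s(2.5y) = (1/(8261/10000) − 1)/(5/2) = 3478/41305 ≈ 8.4203%

step 1 [0.5y] swap r/2=121/2379: DF=(1 − 121/2379·(0))/(1+121/2379) = 2379/2500 ≈ 0.951600
step 2 [1y] swap r/2=211/4668: DF=(1 − 211/4668·(0.951600))/(1+211/4668) = 2289/2500 ≈ 0.915600
step 3 [1.5y] swap r/2=85/1963: DF=(1 − 85/1963·(0.951600+0.915600))/(1+85/1963) = 881/1000 ≈ 0.881000
step 4 [2y] bond c/2=17/800: DF=(7484407/8000000 − 17/800·(0.951600+0.915600+0.881000))/(1+17/800) = 8589/10000 ≈ 0.858900
step 5 [2.5y] bond c/2=29/800: DF=(1973607/2000000 − 29/800·(0.951600+0.915600+0.881000+0.858900))/(1+29/800) = 8261/10000 ≈ 0.826100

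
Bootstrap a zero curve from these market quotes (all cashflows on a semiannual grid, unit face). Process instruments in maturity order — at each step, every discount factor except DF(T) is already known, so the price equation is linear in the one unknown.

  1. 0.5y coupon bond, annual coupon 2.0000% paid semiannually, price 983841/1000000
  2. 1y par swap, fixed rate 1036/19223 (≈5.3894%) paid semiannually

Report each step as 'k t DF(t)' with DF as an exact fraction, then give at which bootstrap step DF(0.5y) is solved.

1 1/2 9741/10000
2 1 4741/5000
DF(0.5y) is solved at step 1

step 1 [0.5y] bond c/2=1/100: DF=(983841/1000000 − 1/100·(0))/(1+1/100) = 9741/10000 ≈ 0.974100
step 2 [1y] swap r/2=518/19223: DF=(1 − 518/19223·(0.974100))/(1+518/19223) = 4741/5000 ≈ 0.948200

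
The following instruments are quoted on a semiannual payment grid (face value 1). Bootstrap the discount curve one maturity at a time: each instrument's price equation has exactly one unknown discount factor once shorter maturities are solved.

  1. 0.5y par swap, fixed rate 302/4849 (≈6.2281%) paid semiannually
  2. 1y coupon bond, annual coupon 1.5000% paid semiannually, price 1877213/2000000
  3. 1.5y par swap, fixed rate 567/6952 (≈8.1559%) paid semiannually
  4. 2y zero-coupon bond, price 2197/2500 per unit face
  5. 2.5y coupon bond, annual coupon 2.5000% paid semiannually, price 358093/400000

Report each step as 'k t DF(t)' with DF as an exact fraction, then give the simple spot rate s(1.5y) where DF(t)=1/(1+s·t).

1 1/2 4849/5000
2 1 2311/2500
3 3/2 4433/5000
4 2 2197/2500
5 5/2 839/1000
s(1.5y) = (1/(4433/5000) − 1)/(3/2) = 378/4433 ≈ 8.5270%

step 1 [0.5y] swap r/2=151/4849: DF=(1 − 151/4849·(0))/(1+151/4849) = 4849/5000 ≈ 0.969800
step 2 [1y] bond c/2=3/400: DF=(1877213/2000000 − 3/400·(0.969800))/(1+3/400) = 2311/2500 ≈ 0.924400
step 3 [1.5y] swap r/2=567/13904: DF=(1 − 567/13904·(0.969800+0.924400))/(1+567/13904) = 4433/5000 ≈ 0.886600
step 4 [2y] zero: DF = P = 2197/2500 ≈ 0.878800
step 5 [2.5y] bond c/2=1/80: DF=(358093/400000 − 1/80·(0.969800+0.924400+0.886600+0.878800))/(1+1/80) = 839/1000 ≈ 0.839000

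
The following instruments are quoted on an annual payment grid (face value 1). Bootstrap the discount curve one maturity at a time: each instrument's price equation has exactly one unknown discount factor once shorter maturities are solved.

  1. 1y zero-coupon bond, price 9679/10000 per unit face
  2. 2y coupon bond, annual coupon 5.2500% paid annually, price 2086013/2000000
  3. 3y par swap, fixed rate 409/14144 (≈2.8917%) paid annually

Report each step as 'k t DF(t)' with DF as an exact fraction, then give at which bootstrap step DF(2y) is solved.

step 1 [1y] zero: DF = P = 9679/10000 ≈ 0.967900
step 2 [2y] bond c/1=21/400: DF=(2086013/2000000 − 21/400·(0.967900))/(1+21/400) = 9427/10000 ≈ 0.942700
step 3 [3y] swap r/1=409/14144: DF=(1 − 409/14144·(0.967900+0.942700))/(1+409/14144) = 4591/5000 ≈ 0.918200

1 1 9679/10000
2 2 9427/10000
3 3 4591/5000
DF(2y) is solved at step 2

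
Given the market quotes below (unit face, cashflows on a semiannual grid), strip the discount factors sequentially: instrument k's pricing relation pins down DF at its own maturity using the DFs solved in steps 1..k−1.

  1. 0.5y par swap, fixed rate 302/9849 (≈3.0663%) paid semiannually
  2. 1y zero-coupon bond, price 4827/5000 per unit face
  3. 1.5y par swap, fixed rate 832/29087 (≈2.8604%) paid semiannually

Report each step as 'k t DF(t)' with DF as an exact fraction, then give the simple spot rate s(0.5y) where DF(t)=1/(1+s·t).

1 1/2 9849/10000
2 1 4827/5000
3 3/2 599/625
s(0.5y) = (1/(9849/10000) − 1)/(1/2) = 302/9849 ≈ 3.0663%

step 1 [0.5y] swap r/2=151/9849: DF=(1 − 151/9849·(0))/(1+151/9849) = 9849/10000 ≈ 0.984900
step 2 [1y] zero: DF = P = 4827/5000 ≈ 0.965400
step 3 [1.5y] swap r/2=416/29087: DF=(1 − 416/29087·(0.984900+0.965400))/(1+416/29087) = 599/625 ≈ 0.958400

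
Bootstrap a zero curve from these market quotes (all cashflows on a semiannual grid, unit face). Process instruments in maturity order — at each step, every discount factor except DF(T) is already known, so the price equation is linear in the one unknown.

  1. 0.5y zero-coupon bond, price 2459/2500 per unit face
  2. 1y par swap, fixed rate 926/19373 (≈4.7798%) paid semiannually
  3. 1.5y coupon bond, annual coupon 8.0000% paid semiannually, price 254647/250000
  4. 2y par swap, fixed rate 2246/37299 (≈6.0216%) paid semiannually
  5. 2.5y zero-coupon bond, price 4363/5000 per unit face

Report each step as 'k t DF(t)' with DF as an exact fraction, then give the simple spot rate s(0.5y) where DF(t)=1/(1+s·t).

step 1 [0.5y] zero: DF = P = 2459/2500 ≈ 0.983600
step 2 [1y] swap r/2=463/19373: DF=(1 − 463/19373·(0.983600))/(1+463/19373) = 9537/10000 ≈ 0.953700
step 3 [1.5y] bond c/2=1/25: DF=(254647/250000 − 1/25·(0.983600+0.953700))/(1+1/25) = 9049/10000 ≈ 0.904900
step 4 [2y] swap r/2=1123/37299: DF=(1 − 1123/37299·(0.983600+0.953700+0.904900))/(1+1123/37299) = 8877/10000 ≈ 0.887700
step 5 [2.5y] zero: DF = P = 4363/5000 ≈ 0.872600

1 1/2 2459/2500
2 1 9537/10000
3 3/2 9049/10000
4 2 8877/10000
5 5/2 4363/5000
s(0.5y) = (1/(2459/2500) − 1)/(1/2) = 82/2459 ≈ 3.3347%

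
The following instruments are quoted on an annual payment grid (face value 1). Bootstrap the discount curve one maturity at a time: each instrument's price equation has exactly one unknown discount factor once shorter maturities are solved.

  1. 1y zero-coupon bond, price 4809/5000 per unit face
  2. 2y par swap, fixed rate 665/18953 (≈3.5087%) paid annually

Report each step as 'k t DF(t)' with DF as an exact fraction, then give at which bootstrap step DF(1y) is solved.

1 1 4809/5000
2 2 1867/2000
DF(1y) is solved at step 1

step 1 [1y] zero: DF = P = 4809/5000 ≈ 0.961800
step 2 [2y] swap r/1=665/18953: DF=(1 − 665/18953·(0.961800))/(1+665/18953) = 1867/2000 ≈ 0.933500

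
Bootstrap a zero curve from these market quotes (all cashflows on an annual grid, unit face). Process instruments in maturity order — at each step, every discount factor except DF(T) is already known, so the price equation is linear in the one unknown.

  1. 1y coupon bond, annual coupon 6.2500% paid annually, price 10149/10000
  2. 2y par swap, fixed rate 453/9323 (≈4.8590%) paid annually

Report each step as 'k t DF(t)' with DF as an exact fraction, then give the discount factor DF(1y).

step 1 [1y] bond c/1=1/16: DF=(10149/10000 − 1/16·(0))/(1+1/16) = 597/625 ≈ 0.955200
step 2 [2y] swap r/1=453/9323: DF=(1 − 453/9323·(0.955200))/(1+453/9323) = 4547/5000 ≈ 0.909400

1 1 597/625
2 2 4547/5000
DF(1y) = 597/625 ≈ 0.955200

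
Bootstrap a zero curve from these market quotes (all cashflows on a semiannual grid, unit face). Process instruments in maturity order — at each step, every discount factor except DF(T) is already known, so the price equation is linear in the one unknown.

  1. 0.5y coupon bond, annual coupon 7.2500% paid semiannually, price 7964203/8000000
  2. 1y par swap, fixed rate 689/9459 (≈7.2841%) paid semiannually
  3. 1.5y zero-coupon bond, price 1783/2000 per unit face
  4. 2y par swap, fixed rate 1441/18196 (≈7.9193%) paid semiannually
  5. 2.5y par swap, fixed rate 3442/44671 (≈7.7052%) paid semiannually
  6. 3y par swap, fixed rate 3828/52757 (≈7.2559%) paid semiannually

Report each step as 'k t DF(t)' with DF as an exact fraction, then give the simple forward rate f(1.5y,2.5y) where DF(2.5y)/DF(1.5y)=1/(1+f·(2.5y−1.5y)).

step 1 [0.5y] bond c/2=29/800: DF=(7964203/8000000 − 29/800·(0))/(1+29/800) = 9607/10000 ≈ 0.960700
step 2 [1y] swap r/2=689/18918: DF=(1 − 689/18918·(0.960700))/(1+689/18918) = 9311/10000 ≈ 0.931100
step 3 [1.5y] zero: DF = P = 1783/2000 ≈ 0.891500
step 4 [2y] swap r/2=1441/36392: DF=(1 − 1441/36392·(0.960700+0.931100+0.891500))/(1+1441/36392) = 8559/10000 ≈ 0.855900
step 5 [2.5y] swap r/2=1721/44671: DF=(1 − 1721/44671·(0.960700+0.931100+0.891500+0.855900))/(1+1721/44671) = 8279/10000 ≈ 0.827900
step 6 [3y] swap r/2=1914/52757: DF=(1 − 1914/52757·(0.960700+0.931100+0.891500+0.855900+0.827900))/(1+1914/52757) = 4043/5000 ≈ 0.808600

1 1/2 9607/10000
2 1 9311/10000
3 3/2 1783/2000
4 2 8559/10000
5 5/2 8279/10000
6 3 4043/5000
f(1.5y,2.5y) = ((1783/2000)/(8279/10000) − 1)/(1) = 636/8279 ≈ 7.6821%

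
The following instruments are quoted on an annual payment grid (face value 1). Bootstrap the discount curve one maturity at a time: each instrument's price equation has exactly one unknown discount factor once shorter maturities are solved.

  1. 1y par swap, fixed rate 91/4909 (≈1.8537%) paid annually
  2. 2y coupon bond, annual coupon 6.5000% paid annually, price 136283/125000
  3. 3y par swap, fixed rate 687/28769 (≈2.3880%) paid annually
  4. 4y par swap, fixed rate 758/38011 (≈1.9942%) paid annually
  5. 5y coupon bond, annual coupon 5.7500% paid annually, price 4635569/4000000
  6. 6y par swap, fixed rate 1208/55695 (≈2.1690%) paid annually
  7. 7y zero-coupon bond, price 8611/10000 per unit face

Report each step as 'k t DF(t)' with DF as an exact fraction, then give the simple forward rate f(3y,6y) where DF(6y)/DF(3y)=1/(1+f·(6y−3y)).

step 1 [1y] swap r/1=91/4909: DF=(1 − 91/4909·(0))/(1+91/4909) = 4909/5000 ≈ 0.981800
step 2 [2y] bond c/1=13/200: DF=(136283/125000 − 13/200·(0.981800))/(1+13/200) = 4819/5000 ≈ 0.963800
step 3 [3y] swap r/1=687/28769: DF=(1 − 687/28769·(0.981800+0.963800))/(1+687/28769) = 9313/10000 ≈ 0.931300
step 4 [4y] swap r/1=758/38011: DF=(1 − 758/38011·(0.981800+0.963800+0.931300))/(1+758/38011) = 4621/5000 ≈ 0.924200
step 5 [5y] bond c/1=23/400: DF=(4635569/4000000 − 23/400·(0.981800+0.963800+0.931300+0.924200))/(1+23/400) = 2223/2500 ≈ 0.889200
step 6 [6y] swap r/1=1208/55695: DF=(1 − 1208/55695·(0.981800+0.963800+0.931300+0.924200+0.889200))/(1+1208/55695) = 1099/1250 ≈ 0.879200
step 7 [7y] zero: DF = P = 8611/10000 ≈ 0.861100

1 1 4909/5000
2 2 4819/5000
3 3 9313/10000
4 4 4621/5000
5 5 2223/2500
6 6 1099/1250
7 7 8611/10000
f(3y,6y) = ((9313/10000)/(1099/1250) − 1)/(3) = 521/26376 ≈ 1.9753%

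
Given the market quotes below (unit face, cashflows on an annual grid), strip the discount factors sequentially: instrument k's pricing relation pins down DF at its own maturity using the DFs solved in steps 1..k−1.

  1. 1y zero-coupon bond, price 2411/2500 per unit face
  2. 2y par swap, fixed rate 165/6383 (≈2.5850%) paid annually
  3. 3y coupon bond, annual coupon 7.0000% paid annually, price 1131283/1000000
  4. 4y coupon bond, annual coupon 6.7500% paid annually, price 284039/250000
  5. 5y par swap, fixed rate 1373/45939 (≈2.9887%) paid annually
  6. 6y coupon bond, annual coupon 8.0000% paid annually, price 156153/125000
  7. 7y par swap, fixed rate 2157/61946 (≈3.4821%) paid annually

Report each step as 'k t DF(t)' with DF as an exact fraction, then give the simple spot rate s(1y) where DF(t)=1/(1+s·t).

step 1 [1y] zero: DF = P = 2411/2500 ≈ 0.964400
step 2 [2y] swap r/1=165/6383: DF=(1 − 165/6383·(0.964400))/(1+165/6383) = 1901/2000 ≈ 0.950500
step 3 [3y] bond c/1=7/100: DF=(1131283/1000000 − 7/100·(0.964400+0.950500))/(1+7/100) = 233/250 ≈ 0.932000
step 4 [4y] bond c/1=27/400: DF=(284039/250000 − 27/400·(0.964400+0.950500+0.932000))/(1+27/400) = 8843/10000 ≈ 0.884300
step 5 [5y] swap r/1=1373/45939: DF=(1 − 1373/45939·(0.964400+0.950500+0.932000+0.884300))/(1+1373/45939) = 8627/10000 ≈ 0.862700
step 6 [6y] bond c/1=2/25: DF=(156153/125000 − 2/25·(0.964400+0.950500+0.932000+0.884300+0.862700))/(1+2/25) = 2041/2500 ≈ 0.816400
step 7 [7y] swap r/1=2157/61946: DF=(1 − 2157/61946·(0.964400+0.950500+0.932000+0.884300+0.862700+0.816400))/(1+2157/61946) = 7843/10000 ≈ 0.784300

1 1 2411/2500
2 2 1901/2000
3 3 233/250
4 4 8843/10000
5 5 8627/10000
6 6 2041/2500
7 7 7843/10000
s(1y) = (1/(2411/2500) − 1)/(1) = 89/2411 ≈ 3.6914%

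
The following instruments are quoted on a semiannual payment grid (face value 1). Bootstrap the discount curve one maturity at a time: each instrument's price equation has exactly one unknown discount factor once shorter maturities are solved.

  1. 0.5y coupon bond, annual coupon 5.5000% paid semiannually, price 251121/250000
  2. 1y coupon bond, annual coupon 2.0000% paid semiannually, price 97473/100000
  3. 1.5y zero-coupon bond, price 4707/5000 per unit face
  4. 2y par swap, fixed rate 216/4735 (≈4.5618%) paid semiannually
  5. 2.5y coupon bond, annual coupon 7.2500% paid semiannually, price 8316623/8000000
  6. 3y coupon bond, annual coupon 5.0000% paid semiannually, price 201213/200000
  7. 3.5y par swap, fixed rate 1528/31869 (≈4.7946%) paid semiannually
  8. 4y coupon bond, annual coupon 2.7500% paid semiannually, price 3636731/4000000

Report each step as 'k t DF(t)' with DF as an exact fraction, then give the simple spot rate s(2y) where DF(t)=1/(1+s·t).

1 1/2 611/625
2 1 4777/5000
3 3/2 4707/5000
4 2 571/625
5 5/2 8707/10000
6 3 8679/10000
7 7/2 1059/1250
8 4 1013/1250
s(2y) = (1/(571/625) − 1)/(2) = 27/571 ≈ 4.7285%

step 1 [0.5y] bond c/2=11/400: DF=(251121/250000 − 11/400·(0))/(1+11/400) = 611/625 ≈ 0.977600
step 2 [1y] bond c/2=1/100: DF=(97473/100000 − 1/100·(0.977600))/(1+1/100) = 4777/5000 ≈ 0.955400
step 3 [1.5y] zero: DF = P = 4707/5000 ≈ 0.941400
step 4 [2y] swap r/2=108/4735: DF=(1 − 108/4735·(0.977600+0.955400+0.941400))/(1+108/4735) = 571/625 ≈ 0.913600
step 5 [2.5y] bond c/2=29/800: DF=(8316623/8000000 − 29/800·(0.977600+0.955400+0.941400+0.913600))/(1+29/800) = 8707/10000 ≈ 0.870700
step 6 [3y] bond c/2=1/40: DF=(201213/200000 − 1/40·(0.977600+0.955400+0.941400+0.913600+0.870700))/(1+1/40) = 8679/10000 ≈ 0.867900
step 7 [3.5y] swap r/2=764/31869: DF=(1 − 764/31869·(0.977600+0.955400+0.941400+0.913600+0.870700+0.867900))/(1+764/31869) = 1059/1250 ≈ 0.847200
step 8 [4y] bond c/2=11/800: DF=(3636731/4000000 − 11/800·(0.977600+0.955400+0.941400+0.913600+0.870700+0.867900+0.847200))/(1+11/800) = 1013/1250 ≈ 0.810400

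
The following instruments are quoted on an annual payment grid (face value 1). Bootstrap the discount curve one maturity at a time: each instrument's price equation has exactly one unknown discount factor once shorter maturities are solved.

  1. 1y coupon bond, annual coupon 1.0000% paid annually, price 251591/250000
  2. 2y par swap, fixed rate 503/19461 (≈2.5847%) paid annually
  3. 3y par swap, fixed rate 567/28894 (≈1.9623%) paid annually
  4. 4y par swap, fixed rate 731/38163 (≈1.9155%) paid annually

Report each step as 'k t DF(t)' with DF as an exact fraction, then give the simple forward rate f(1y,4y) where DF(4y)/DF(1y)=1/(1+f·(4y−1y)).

1 1 2491/2500
2 2 9497/10000
3 3 9433/10000
4 4 9269/10000
f(1y,4y) = ((2491/2500)/(9269/10000) − 1)/(3) = 695/27807 ≈ 2.4994%

step 1 [1y] bond c/1=1/100: DF=(251591/250000 − 1/100·(0))/(1+1/100) = 2491/2500 ≈ 0.996400
step 2 [2y] swap r/1=503/19461: DF=(1 − 503/19461·(0.996400))/(1+503/19461) = 9497/10000 ≈ 0.949700
step 3 [3y] swap r/1=567/28894: DF=(1 − 567/28894·(0.996400+0.949700))/(1+567/28894) = 9433/10000 ≈ 0.943300
step 4 [4y] swap r/1=731/38163: DF=(1 − 731/38163·(0.996400+0.949700+0.943300))/(1+731/38163) = 9269/10000 ≈ 0.926900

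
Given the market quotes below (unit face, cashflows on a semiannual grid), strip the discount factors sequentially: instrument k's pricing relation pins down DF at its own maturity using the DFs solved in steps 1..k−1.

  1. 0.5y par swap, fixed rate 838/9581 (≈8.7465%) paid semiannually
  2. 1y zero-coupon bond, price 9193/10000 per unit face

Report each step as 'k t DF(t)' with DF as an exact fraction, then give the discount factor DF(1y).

1 1/2 9581/10000
2 1 9193/10000
DF(1y) = 9193/10000 ≈ 0.919300

step 1 [0.5y] swap r/2=419/9581: DF=(1 − 419/9581·(0))/(1+419/9581) = 9581/10000 ≈ 0.958100
step 2 [1y] zero: DF = P = 9193/10000 ≈ 0.919300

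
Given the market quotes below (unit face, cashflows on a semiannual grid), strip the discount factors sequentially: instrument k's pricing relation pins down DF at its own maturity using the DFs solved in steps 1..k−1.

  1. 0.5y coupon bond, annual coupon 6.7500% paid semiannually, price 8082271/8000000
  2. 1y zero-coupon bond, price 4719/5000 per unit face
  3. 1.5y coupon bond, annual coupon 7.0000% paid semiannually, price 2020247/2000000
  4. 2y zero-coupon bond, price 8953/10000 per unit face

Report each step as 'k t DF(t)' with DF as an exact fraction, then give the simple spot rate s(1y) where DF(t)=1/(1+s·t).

1 1/2 9773/10000
2 1 4719/5000
3 3/2 911/1000
4 2 8953/10000
s(1y) = (1/(4719/5000) − 1)/(1) = 281/4719 ≈ 5.9547%

step 1 [0.5y] bond c/2=27/800: DF=(8082271/8000000 − 27/800·(0))/(1+27/800) = 9773/10000 ≈ 0.977300
step 2 [1y] zero: DF = P = 4719/5000 ≈ 0.943800
step 3 [1.5y] bond c/2=7/200: DF=(2020247/2000000 − 7/200·(0.977300+0.943800))/(1+7/200) = 911/1000 ≈ 0.911000
step 4 [2y] zero: DF = P = 8953/10000 ≈ 0.895300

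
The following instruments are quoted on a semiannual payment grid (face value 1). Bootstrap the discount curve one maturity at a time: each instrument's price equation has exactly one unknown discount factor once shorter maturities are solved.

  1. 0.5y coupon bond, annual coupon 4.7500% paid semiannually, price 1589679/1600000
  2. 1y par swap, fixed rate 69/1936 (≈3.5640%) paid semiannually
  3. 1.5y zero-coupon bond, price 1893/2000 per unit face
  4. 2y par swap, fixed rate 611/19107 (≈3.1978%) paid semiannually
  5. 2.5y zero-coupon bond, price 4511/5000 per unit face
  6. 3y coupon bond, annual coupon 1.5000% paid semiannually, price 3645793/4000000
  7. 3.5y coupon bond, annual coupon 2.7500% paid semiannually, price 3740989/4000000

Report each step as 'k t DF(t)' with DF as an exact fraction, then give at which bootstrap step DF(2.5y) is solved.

step 1 [0.5y] bond c/2=19/800: DF=(1589679/1600000 − 19/800·(0))/(1+19/800) = 1941/2000 ≈ 0.970500
step 2 [1y] swap r/2=69/3872: DF=(1 − 69/3872·(0.970500))/(1+69/3872) = 1931/2000 ≈ 0.965500
step 3 [1.5y] zero: DF = P = 1893/2000 ≈ 0.946500
step 4 [2y] swap r/2=611/38214: DF=(1 − 611/38214·(0.970500+0.965500+0.946500))/(1+611/38214) = 9389/10000 ≈ 0.938900
step 5 [2.5y] zero: DF = P = 4511/5000 ≈ 0.902200
step 6 [3y] bond c/2=3/400: DF=(3645793/4000000 − 3/400·(0.970500+0.965500+0.946500+0.938900+0.902200))/(1+3/400) = 1739/2000 ≈ 0.869500
step 7 [3.5y] bond c/2=11/800: DF=(3740989/4000000 − 11/800·(0.970500+0.965500+0.946500+0.938900+0.902200+0.869500))/(1+11/800) = 8467/10000 ≈ 0.846700

1 1/2 1941/2000
2 1 1931/2000
3 3/2 1893/2000
4 2 9389/10000
5 5/2 4511/5000
6 3 1739/2000
7 7/2 8467/10000
DF(2.5y) is solved at step 5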